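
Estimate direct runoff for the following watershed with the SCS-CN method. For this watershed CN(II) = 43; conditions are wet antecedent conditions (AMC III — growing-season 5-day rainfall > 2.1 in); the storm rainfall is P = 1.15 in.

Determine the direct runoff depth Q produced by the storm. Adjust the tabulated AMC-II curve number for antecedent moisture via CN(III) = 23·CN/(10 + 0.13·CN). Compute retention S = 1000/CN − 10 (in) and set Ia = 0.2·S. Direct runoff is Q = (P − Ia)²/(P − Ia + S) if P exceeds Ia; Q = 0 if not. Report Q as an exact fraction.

Q = 0 in ≈ 0.000 in

CN(III) from CN(II)=43: (23·43)/(10 + 0.13·43) = 98900/1559 ≈ 63.438
S = 1000/(98900/1559) − 10 = 5700/989 in ≈ 5.763 in
Ia = 0.2·(5700/989) = 1140/989 in ≈ 1.153 in
P = 1.150 ≤ Ia = 1.153 in: entire storm abstracted, Q = 0.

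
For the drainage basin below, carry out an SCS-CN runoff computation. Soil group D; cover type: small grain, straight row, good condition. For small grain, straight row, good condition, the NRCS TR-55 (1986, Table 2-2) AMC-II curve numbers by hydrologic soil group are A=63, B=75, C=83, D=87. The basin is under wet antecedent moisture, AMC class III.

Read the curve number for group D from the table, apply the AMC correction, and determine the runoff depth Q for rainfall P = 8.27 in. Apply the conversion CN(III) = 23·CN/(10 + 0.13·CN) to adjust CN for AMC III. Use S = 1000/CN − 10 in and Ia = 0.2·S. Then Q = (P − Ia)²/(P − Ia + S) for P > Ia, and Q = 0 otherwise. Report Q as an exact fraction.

NRCS table: small grain, straight row, good condition, soil group D → CN(II) = 87
Adjust CN=87 to AMC III: 23·87/(10 + 0.13·87) → 2001 ÷ (2131/100) = 200100/2131 ≈ 93.900
S = 1000/(200100/2131) − 10 = 1300/2001 in ≈ 0.650 in
Ia = 0.2S: 0.2·0.650 = 0.130 in (exactly 260/2001)
Excess rainfall: 8.270 − 0.130 = 8.140 in; P > Ia so Q > 0
Q = (1628827/200100)²/((1628827/200100) + 1300/2001) = (2653077395929/40040010000)/(1758827/200100) = 2653077395929/351941282700 in ≈ 7.538 in

Q = 2653077395929/351941282700 in ≈ 7.538 in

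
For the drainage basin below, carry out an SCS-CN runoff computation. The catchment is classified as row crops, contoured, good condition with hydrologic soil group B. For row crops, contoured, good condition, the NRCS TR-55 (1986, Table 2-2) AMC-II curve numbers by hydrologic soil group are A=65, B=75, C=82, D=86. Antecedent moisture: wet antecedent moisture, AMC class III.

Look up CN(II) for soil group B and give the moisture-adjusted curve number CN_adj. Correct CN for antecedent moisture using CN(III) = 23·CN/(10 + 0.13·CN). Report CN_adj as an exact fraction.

NRCS table: row crops, contoured, good condition, soil group B → CN(II) = 75
Adjust CN=75 to AMC III: 23·75/(10 + 0.13·75) → 1725 ÷ (79/4) = 6900/79 ≈ 87.342

CN_adj = 6900/79 ≈ 87.342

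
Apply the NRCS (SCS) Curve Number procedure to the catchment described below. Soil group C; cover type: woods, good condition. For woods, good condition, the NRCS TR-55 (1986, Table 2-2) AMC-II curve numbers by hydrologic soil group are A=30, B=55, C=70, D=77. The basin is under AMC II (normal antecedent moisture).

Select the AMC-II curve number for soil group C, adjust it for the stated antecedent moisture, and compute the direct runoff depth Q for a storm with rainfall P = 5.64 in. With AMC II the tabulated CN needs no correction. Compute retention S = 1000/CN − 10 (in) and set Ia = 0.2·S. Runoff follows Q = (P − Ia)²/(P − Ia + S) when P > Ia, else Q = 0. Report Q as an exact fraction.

NRCS table: woods, good condition, soil group C → CN(II) = 70
CN(II) = 70; AMC II needs no correction.
Retention S: 1000/CN − 10 with CN=70.000 → S = 30/7 ≈ 4.286 in
Initial abstraction Ia = S/5 = (30/7)/5 = 6/7 ≈ 0.857 in
Since P=5.640 > Ia=0.857: effective rainfall P−Ia = 837/175 in
Q = (837/175)²/((837/175) + 30/7) = (700569/30625)/(1587/175) = 233523/92575 in ≈ 2.523 in

Q = 233523/92575 in ≈ 2.523 in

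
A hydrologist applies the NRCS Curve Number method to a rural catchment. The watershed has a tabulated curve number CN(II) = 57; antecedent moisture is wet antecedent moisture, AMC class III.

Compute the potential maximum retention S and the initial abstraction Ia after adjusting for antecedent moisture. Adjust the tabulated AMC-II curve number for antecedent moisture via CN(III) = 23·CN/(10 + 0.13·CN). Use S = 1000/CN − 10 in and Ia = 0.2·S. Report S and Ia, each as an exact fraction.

CN(III) from CN(II)=57: (23·57)/(10 + 0.13·57) = 131100/1741 ≈ 75.302
S = 1000/(131100/1741) − 10 = 4300/1311 in ≈ 3.280 in
Ia = 0.2·(4300/1311) = 860/1311 in ≈ 0.656 in

S = 4300/1311 in ≈ 3.280 in; Ia = 860/1311 in ≈ 0.656 in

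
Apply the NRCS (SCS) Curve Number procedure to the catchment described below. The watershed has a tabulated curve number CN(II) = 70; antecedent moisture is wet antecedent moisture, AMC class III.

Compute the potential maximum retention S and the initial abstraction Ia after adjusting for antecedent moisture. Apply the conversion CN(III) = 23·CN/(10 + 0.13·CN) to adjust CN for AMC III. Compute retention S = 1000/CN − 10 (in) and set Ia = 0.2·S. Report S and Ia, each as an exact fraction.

S = 300/161 in ≈ 1.863 in; Ia = 60/161 in ≈ 0.373 in

Wet (AMC III): CN(III) = 23·70/(10 + 0.13·70) = 1610/(191/10) = 16100/191 ≈ 84.293
Retention S: 1000/CN − 10 with CN=84.293 → S = 300/161 ≈ 1.863 in
Initial abstraction Ia = S/5 = (300/161)/5 = 60/161 ≈ 0.373 in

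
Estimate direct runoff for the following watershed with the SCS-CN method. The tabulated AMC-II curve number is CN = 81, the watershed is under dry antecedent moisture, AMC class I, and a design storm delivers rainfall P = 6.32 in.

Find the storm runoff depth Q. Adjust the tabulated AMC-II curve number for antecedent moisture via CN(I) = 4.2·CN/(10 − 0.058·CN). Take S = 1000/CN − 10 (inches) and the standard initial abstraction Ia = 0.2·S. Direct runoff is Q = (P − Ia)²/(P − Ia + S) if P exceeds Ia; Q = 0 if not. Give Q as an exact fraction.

Q = 24477551282/9754341975 in ≈ 2.509 in

Dry (AMC I): CN(I) = 4.2·81/(10 − 0.058·81) = (1701/5)/(2651/500) = 170100/2651 ≈ 64.164
Max retention: S = 1000/(170100/2651) − 10 = 9500/1701 in (≈ 5.585 in)
Initial abstraction Ia = S/5 = (9500/1701)/5 = 1900/1701 ≈ 1.117 in
Excess rainfall: 6.320 − 1.117 = 5.203 in; P > Ia so Q > 0
Q: (221258/42525)² ÷ (458758/42525) = 24477551282/9754341975 in (≈ 2.509 in)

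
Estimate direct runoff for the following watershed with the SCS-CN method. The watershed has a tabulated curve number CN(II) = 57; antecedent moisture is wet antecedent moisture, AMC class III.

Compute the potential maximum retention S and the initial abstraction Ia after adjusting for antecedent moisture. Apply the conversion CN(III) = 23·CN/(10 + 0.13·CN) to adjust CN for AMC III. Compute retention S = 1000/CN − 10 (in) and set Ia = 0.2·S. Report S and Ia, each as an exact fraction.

Adjust CN=57 to AMC III: 23·57/(10 + 0.13·57) → 1311 ÷ (1741/100) = 131100/1741 ≈ 75.302
Retention S: 1000/CN − 10 with CN=75.302 → S = 4300/1311 ≈ 3.280 in
Ia = 0.2·(4300/1311) = 860/1311 in ≈ 0.656 in

S = 4300/1311 in ≈ 3.280 in; Ia = 860/1311 in ≈ 0.656 in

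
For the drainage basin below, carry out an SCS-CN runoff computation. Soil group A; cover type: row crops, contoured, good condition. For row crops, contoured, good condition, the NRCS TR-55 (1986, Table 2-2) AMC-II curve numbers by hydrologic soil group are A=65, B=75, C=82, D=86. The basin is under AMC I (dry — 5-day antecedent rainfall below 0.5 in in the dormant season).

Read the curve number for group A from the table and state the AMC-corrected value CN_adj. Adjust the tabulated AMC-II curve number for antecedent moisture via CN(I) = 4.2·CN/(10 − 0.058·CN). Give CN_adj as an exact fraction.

CN_adj = 3900/89 ≈ 43.820

NRCS table: row crops, contoured, good condition, soil group A → CN(II) = 65
Adjust CN=65 to AMC I: 4.2·65/(10 − 0.058·65) → 273 ÷ (623/100) = 3900/89 ≈ 43.820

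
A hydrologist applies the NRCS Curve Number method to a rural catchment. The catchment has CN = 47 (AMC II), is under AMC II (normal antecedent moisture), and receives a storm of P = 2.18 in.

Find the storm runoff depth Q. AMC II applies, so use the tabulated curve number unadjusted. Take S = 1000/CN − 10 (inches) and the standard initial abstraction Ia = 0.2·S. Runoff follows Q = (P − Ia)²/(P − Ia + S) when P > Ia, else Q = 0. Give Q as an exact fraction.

Q = 0 in ≈ 0.000 in

AMC II — tabulated CN = 47 applies directly.
Max retention: S = 1000/47 − 10 = 530/47 in (≈ 11.277 in)
Initial abstraction Ia = S/5 = (530/47)/5 = 106/47 ≈ 2.255 in
P = 2.180 ≤ Ia = 2.255 in: entire storm abstracted, Q = 0.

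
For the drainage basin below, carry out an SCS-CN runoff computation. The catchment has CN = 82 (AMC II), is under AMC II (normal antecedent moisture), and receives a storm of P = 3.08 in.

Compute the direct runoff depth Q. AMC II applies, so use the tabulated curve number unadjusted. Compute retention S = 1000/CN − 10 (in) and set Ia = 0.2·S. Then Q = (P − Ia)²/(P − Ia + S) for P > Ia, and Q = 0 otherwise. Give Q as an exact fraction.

Q = 7327849/5080925 in ≈ 1.442 in

AMC II — tabulated CN = 82 applies directly.
Max retention: S = 1000/82 − 10 = 90/41 in (≈ 2.195 in)
Ia = 0.2·(90/41) = 18/41 in ≈ 0.439 in
Excess rainfall: 3.080 − 0.439 = 2.641 in; P > Ia so Q > 0
Q = (2707/1025)²/((2707/1025) + 90/41) = (7327849/1050625)/(4957/1025) = 7327849/5080925 in ≈ 1.442 in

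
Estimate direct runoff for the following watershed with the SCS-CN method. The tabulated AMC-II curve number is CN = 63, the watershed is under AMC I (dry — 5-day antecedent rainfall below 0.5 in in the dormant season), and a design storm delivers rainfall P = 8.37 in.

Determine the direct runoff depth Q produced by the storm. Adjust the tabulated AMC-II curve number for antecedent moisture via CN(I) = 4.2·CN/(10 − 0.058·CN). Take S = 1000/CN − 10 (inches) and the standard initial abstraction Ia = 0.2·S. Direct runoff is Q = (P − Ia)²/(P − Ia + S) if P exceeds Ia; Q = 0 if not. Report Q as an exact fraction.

Q = 543686497201/342306537300 in ≈ 1.588 in

Dry (AMC I): CN(I) = 4.2·63/(10 − 0.058·63) = (1323/5)/(3173/500) = 132300/3173 ≈ 41.696
Max retention: S = 1000/(132300/3173) − 10 = 18500/1323 in (≈ 13.983 in)
Ia = 0.2·(18500/1323) = 3700/1323 in ≈ 2.797 in
Excess rainfall: 8.370 − 2.797 = 5.573 in; P > Ia so Q > 0
Q: (737351/132300)² ÷ (2587351/132300) = 543686497201/342306537300 in (≈ 1.588 in)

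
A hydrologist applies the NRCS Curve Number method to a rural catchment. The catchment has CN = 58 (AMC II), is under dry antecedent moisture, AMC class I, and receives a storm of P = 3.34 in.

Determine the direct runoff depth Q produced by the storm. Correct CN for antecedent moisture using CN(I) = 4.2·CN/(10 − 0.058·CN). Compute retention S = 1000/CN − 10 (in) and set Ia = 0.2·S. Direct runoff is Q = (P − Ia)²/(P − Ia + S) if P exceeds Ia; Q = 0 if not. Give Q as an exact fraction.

Q = 0 in ≈ 0.000 in

Dry (AMC I): CN(I) = 4.2·58/(10 − 0.058·58) = (1218/5)/(1659/250) = 2900/79 ≈ 36.709
Max retention: S = 1000/(2900/79) − 10 = 500/29 in (≈ 17.241 in)
Ia = 0.2·(500/29) = 100/29 in ≈ 3.448 in
P = 3.340 ≤ Ia = 3.448 in: entire storm abstracted, Q = 0.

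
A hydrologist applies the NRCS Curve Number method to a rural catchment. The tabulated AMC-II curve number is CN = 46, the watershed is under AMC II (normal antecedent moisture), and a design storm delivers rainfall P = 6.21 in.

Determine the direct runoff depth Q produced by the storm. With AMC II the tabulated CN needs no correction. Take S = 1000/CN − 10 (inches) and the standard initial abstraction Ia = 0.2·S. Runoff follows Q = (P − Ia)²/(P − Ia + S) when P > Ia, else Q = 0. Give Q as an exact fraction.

AMC II — tabulated CN = 46 applies directly.
Max retention: S = 1000/46 − 10 = 270/23 in (≈ 11.739 in)
Initial abstraction Ia = S/5 = (270/23)/5 = 54/23 ≈ 2.348 in
Since P=6.210 > Ia=2.348: effective rainfall P−Ia = 8883/2300 in
Q = (8883/2300)²/((8883/2300) + 270/23) = (78907689/5290000)/(35883/2300) = 974169/1018900 in ≈ 0.956 in

Q = 974169/1018900 in ≈ 0.956 in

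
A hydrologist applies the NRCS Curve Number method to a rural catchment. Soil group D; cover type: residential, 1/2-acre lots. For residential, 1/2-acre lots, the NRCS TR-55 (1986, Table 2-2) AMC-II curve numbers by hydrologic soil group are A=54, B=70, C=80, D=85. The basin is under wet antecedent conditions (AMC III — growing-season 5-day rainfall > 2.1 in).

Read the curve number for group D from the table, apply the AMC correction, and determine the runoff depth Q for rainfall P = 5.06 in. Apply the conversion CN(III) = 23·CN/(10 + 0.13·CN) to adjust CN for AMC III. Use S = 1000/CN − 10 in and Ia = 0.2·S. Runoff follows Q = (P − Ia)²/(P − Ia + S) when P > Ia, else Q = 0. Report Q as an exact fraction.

NRCS table: residential, 1/2-acre lots, soil group D → CN(II) = 85
Adjust CN=85 to AMC III: 23·85/(10 + 0.13·85) → 1955 ÷ (421/20) = 39100/421 ≈ 92.874
S = 1000/(39100/421) − 10 = 300/391 in ≈ 0.767 in
Initial abstraction Ia = S/5 = (300/391)/5 = 60/391 ≈ 0.153 in
Excess rainfall: 5.060 − 0.153 = 4.907 in; P > Ia so Q > 0
Runoff Q = (P−Ia)²/(P−Ia+S) = (4.907)²/(4.907+0.767) = 9201221929/2168544650 ≈ 4.243 in

Q = 9201221929/2168544650 in ≈ 4.243 in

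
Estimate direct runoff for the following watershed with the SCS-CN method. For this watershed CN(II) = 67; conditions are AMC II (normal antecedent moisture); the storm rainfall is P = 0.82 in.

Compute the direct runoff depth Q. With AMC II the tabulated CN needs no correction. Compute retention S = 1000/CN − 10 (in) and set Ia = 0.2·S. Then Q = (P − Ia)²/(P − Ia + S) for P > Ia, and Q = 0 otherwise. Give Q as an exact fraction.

Q = 0 in ≈ 0.000 in

CN(II) = 67; AMC II needs no correction.
S = 1000/67 − 10 = 330/67 in ≈ 4.925 in
Ia = 0.2·(330/67) = 66/67 in ≈ 0.985 in
P = 0.820 ≤ Ia = 0.985 in: entire storm abstracted, Q = 0.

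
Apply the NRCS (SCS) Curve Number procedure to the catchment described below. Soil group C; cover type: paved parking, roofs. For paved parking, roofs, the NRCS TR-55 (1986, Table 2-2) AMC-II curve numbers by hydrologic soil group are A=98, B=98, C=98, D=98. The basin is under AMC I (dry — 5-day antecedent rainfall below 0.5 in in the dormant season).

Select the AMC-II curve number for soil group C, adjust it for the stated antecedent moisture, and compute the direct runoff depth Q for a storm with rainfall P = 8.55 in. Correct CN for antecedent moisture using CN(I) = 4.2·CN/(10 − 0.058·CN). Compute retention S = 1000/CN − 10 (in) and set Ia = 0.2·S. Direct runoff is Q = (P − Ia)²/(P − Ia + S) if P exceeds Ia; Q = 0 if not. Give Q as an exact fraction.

NRCS table: paved parking, roofs, soil group C → CN(II) = 98
CN(I) from CN(II)=98: (4.2·98)/(10 − 0.058·98) = 102900/1079 ≈ 95.366
Max retention: S = 1000/(102900/1079) − 10 = 500/1029 in (≈ 0.486 in)
Ia = 0.2S: 0.2·0.486 = 0.097 in (exactly 100/1029)
Since P=8.550 > Ia=0.097: effective rainfall P−Ia = 173959/20580 in
Runoff Q = (P−Ia)²/(P−Ia+S) = (8.453)²/(8.453+0.486) = 30261733681/3785876220 ≈ 7.993 in

Q = 30261733681/3785876220 in ≈ 7.993 in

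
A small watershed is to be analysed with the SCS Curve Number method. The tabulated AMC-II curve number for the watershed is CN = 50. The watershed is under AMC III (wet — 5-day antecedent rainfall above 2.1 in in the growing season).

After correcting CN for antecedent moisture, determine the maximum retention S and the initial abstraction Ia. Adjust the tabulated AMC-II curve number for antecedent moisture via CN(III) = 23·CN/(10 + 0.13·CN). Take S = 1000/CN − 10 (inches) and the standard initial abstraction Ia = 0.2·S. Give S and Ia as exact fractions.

S = 100/23 in ≈ 4.348 in; Ia = 20/23 in ≈ 0.870 in

Wet (AMC III): CN(III) = 23·50/(10 + 0.13·50) = 1150/(33/2) = 2300/33 ≈ 69.697
Retention S: 1000/CN − 10 with CN=69.697 → S = 100/23 ≈ 4.348 in
Initial abstraction Ia = S/5 = (100/23)/5 = 20/23 ≈ 0.870 in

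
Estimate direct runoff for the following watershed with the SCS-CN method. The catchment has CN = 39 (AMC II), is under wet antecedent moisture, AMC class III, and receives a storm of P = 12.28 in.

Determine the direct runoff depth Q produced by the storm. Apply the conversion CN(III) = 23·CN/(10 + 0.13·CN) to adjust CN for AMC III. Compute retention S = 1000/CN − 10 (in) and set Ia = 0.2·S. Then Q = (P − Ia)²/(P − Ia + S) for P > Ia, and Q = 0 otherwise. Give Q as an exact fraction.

Wet (AMC III): CN(III) = 23·39/(10 + 0.13·39) = 897/(1507/100) = 89700/1507 ≈ 59.522
Max retention: S = 1000/(89700/1507) − 10 = 6100/897 in (≈ 6.800 in)
Ia = 0.2·(6100/897) = 1220/897 in ≈ 1.360 in
Excess rainfall: 12.280 − 1.360 = 10.920 in; P > Ia so Q > 0
Runoff Q = (P−Ia)²/(P−Ia+S) = (10.920)²/(10.920+6.800) = 59965724641/8911224075 ≈ 6.729 in

Q = 59965724641/8911224075 in ≈ 6.729 in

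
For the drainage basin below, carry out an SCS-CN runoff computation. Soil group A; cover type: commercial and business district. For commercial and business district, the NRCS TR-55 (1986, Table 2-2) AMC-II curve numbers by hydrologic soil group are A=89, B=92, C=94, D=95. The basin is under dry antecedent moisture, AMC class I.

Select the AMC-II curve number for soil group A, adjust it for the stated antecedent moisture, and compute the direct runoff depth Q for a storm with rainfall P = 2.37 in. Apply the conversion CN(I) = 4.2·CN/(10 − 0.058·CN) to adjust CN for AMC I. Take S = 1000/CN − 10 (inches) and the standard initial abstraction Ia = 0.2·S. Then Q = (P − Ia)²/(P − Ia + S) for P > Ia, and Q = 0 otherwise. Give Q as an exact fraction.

NRCS table: commercial and business district, soil group A → CN(II) = 89
Adjust CN=89 to AMC I: 4.2·89/(10 − 0.058·89) → (1869/5) ÷ (2419/500) = 186900/2419 ≈ 77.263
S = 1000/(186900/2419) − 10 = 5500/1869 in ≈ 2.943 in
Ia = 0.2·(5500/1869) = 1100/1869 in ≈ 0.589 in
Since P=2.370 > Ia=0.589: effective rainfall P−Ia = 332953/186900 in
Q = (332953/186900)²/((332953/186900) + 5500/1869) = (110857700209/34931610000)/(882953/186900) = 110857700209/165023915700 in ≈ 0.672 in

Q = 110857700209/165023915700 in ≈ 0.672 in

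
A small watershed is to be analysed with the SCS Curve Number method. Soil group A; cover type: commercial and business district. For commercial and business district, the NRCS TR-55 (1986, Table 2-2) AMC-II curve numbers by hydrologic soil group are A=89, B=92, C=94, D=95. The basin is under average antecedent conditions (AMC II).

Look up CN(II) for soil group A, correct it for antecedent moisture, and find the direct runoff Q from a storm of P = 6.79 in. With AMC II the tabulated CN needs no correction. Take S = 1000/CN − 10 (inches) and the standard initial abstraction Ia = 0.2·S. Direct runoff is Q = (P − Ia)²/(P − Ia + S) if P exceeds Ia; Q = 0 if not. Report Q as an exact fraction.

Q = 3390849361/616155900 in ≈ 5.503 in

NRCS table: commercial and business district, soil group A → CN(II) = 89
Average conditions: CN = 89 (no AMC adjustment).
Max retention: S = 1000/89 − 10 = 110/89 in (≈ 1.236 in)
Initial abstraction Ia = S/5 = (110/89)/5 = 22/89 ≈ 0.247 in
Excess rainfall: 6.790 − 0.247 = 6.543 in; P > Ia so Q > 0
Q: (58231/8900)² ÷ (69231/8900) = 3390849361/616155900 in (≈ 5.503 in)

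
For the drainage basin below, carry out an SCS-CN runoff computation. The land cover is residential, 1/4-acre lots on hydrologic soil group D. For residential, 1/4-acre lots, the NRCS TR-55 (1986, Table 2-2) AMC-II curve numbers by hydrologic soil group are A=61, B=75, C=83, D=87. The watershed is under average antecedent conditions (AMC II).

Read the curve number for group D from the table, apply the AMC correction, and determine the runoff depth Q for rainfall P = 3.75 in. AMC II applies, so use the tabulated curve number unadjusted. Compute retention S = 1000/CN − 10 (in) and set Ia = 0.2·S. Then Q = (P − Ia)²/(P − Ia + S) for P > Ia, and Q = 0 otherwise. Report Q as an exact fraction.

Q = 1442401/598908 in ≈ 2.408 in

NRCS table: residential, 1/4-acre lots, soil group D → CN(II) = 87
Average conditions: CN = 87 (no AMC adjustment).
Max retention: S = 1000/87 − 10 = 130/87 in (≈ 1.494 in)
Initial abstraction Ia = S/5 = (130/87)/5 = 26/87 ≈ 0.299 in
Since P=3.750 > Ia=0.299: effective rainfall P−Ia = 1201/348 in
Runoff Q = (P−Ia)²/(P−Ia+S) = (3.451)²/(3.451+1.494) = 1442401/598908 ≈ 2.408 in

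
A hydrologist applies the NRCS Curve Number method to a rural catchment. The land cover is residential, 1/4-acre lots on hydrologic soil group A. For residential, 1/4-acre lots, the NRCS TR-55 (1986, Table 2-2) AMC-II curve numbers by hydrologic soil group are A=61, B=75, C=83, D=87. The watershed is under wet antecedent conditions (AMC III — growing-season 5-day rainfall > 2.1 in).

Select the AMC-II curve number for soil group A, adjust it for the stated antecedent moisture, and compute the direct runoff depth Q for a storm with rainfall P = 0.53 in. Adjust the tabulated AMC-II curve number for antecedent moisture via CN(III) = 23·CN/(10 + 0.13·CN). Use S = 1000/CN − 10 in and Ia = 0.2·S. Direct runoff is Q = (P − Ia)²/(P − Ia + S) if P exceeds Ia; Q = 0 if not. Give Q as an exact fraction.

Q = 0 in ≈ 0.000 in

NRCS table: residential, 1/4-acre lots, soil group A → CN(II) = 61
Wet (AMC III): CN(III) = 23·61/(10 + 0.13·61) = 1403/(1793/100) = 140300/1793 ≈ 78.249
Retention S: 1000/CN − 10 with CN=78.249 → S = 3900/1403 ≈ 2.780 in
Initial abstraction Ia = S/5 = (3900/1403)/5 = 780/1403 ≈ 0.556 in
P = 0.530 ≤ Ia = 0.556 in: entire storm abstracted, Q = 0.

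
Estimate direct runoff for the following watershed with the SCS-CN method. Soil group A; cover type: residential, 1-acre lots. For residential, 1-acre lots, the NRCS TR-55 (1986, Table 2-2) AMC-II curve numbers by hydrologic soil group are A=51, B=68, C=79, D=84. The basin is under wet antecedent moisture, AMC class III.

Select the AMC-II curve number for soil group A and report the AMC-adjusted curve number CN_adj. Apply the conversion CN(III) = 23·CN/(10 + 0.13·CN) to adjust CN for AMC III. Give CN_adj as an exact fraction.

NRCS table: residential, 1-acre lots, soil group A → CN(II) = 51
Adjust CN=51 to AMC III: 23·51/(10 + 0.13·51) → 1173 ÷ (1663/100) = 117300/1663 ≈ 70.535

CN_adj = 117300/1663 ≈ 70.535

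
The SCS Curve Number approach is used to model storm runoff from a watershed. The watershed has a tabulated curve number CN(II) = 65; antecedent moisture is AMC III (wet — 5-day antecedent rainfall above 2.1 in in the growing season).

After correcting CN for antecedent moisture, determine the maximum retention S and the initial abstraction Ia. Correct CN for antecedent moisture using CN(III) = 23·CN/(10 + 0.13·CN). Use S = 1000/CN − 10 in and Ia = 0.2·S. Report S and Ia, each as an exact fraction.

S = 700/299 in ≈ 2.341 in; Ia = 140/299 in ≈ 0.468 in

CN(III) from CN(II)=65: (23·65)/(10 + 0.13·65) = 29900/369 ≈ 81.030
Max retention: S = 1000/(29900/369) − 10 = 700/299 in (≈ 2.341 in)
Ia = 0.2·(700/299) = 140/299 in ≈ 0.468 in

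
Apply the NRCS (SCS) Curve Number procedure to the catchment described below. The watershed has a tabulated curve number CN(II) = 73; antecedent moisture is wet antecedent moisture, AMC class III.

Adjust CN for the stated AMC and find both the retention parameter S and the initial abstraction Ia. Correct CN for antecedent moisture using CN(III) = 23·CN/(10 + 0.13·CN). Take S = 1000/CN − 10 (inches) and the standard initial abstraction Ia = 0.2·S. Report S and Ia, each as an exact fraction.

S = 2700/1679 in ≈ 1.608 in; Ia = 540/1679 in ≈ 0.322 in

Wet (AMC III): CN(III) = 23·73/(10 + 0.13·73) = 1679/(1949/100) = 167900/1949 ≈ 86.147
Retention S: 1000/CN − 10 with CN=86.147 → S = 2700/1679 ≈ 1.608 in
Initial abstraction Ia = S/5 = (2700/1679)/5 = 540/1679 ≈ 0.322 in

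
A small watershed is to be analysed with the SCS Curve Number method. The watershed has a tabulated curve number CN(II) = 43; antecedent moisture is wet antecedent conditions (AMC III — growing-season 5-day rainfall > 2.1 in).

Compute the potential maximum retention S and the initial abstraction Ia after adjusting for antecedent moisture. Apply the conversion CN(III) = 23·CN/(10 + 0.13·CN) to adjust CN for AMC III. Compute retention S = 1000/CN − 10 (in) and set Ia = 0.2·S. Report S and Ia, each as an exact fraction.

Wet (AMC III): CN(III) = 23·43/(10 + 0.13·43) = 989/(1559/100) = 98900/1559 ≈ 63.438
S = 1000/(98900/1559) − 10 = 5700/989 in ≈ 5.763 in
Ia = 0.2S: 0.2·5.763 = 1.153 in (exactly 1140/989)

S = 5700/989 in ≈ 5.763 in; Ia = 1140/989 in ≈ 1.153 in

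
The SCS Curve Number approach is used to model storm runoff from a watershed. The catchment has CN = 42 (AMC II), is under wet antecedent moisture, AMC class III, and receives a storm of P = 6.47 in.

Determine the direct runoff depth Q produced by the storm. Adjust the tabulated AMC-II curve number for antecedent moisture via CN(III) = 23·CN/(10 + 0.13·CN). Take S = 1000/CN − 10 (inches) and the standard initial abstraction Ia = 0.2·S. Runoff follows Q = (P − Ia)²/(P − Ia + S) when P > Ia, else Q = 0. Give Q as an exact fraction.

Q = 64770759001/26299398300 in ≈ 2.463 in

Adjust CN=42 to AMC III: 23·42/(10 + 0.13·42) → 966 ÷ (773/50) = 48300/773 ≈ 62.484
Retention S: 1000/CN − 10 with CN=62.484 → S = 2900/483 ≈ 6.004 in
Ia = 0.2S: 0.2·6.004 = 1.201 in (exactly 580/483)
P − Ia = 6.470 − 1.201 = 254501/48300 ≈ 5.269 in (> 0, runoff occurs)
Q: (254501/48300)² ÷ (544501/48300) = 64770759001/26299398300 in (≈ 2.463 in)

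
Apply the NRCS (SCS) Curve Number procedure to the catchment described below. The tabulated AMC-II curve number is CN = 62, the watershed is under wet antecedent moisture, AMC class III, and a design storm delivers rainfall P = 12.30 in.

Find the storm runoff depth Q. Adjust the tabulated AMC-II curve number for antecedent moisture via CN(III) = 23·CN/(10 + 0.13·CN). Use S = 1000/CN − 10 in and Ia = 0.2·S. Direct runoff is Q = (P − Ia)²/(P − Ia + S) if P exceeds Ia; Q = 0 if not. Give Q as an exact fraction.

CN(III) from CN(II)=62: (23·62)/(10 + 0.13·62) = 71300/903 ≈ 78.959
Retention S: 1000/CN − 10 with CN=78.959 → S = 1900/713 ≈ 2.665 in
Initial abstraction Ia = S/5 = (1900/713)/5 = 380/713 ≈ 0.533 in
Excess rainfall: 12.300 − 0.533 = 11.767 in; P > Ia so Q > 0
Q: (83899/7130)² ÷ (102899/7130) = 7039042201/733669870 in (≈ 9.594 in)

Q = 7039042201/733669870 in ≈ 9.594 in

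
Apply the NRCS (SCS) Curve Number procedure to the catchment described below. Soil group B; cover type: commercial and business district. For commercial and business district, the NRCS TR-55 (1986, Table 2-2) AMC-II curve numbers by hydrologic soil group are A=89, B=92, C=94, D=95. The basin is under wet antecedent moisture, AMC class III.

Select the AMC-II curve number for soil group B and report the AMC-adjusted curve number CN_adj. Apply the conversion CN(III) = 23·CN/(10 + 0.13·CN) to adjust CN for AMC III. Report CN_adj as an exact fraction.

NRCS table: commercial and business district, soil group B → CN(II) = 92
CN(III) from CN(II)=92: (23·92)/(10 + 0.13·92) = 52900/549 ≈ 96.357

CN_adj = 52900/549 ≈ 96.357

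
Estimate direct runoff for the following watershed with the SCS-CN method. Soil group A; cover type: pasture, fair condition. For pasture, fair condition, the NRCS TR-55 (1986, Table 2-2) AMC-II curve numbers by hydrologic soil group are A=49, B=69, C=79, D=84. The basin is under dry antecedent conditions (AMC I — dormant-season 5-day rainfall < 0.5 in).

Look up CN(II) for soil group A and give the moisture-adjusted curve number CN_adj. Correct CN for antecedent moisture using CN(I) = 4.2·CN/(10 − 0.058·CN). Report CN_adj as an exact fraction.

NRCS table: pasture, fair condition, soil group A → CN(II) = 49
Dry (AMC I): CN(I) = 4.2·49/(10 − 0.058·49) = (1029/5)/(3579/500) = 34300/1193 ≈ 28.751

CN_adj = 34300/1193 ≈ 28.751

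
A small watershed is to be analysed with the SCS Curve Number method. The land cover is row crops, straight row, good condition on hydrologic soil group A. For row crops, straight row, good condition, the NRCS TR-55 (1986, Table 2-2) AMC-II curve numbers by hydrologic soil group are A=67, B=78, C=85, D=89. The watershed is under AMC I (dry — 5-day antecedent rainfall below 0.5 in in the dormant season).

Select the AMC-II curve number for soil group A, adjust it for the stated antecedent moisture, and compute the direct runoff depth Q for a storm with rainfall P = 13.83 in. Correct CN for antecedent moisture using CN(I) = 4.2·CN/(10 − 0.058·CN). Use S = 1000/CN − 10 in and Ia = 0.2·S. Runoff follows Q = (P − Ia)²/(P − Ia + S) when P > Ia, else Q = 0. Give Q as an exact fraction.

Q = 290119045129/51056606300 in ≈ 5.682 in

NRCS table: row crops, straight row, good condition, soil group A → CN(II) = 67
CN(I) from CN(II)=67: (4.2·67)/(10 − 0.058·67) = 46900/1019 ≈ 46.026
Retention S: 1000/CN − 10 with CN=46.026 → S = 5500/469 ≈ 11.727 in
Initial abstraction Ia = S/5 = (5500/469)/5 = 1100/469 ≈ 2.345 in
Excess rainfall: 13.830 − 2.345 = 11.485 in; P > Ia so Q > 0
Q: (538627/46900)² ÷ (1088627/46900) = 290119045129/51056606300 in (≈ 5.682 in)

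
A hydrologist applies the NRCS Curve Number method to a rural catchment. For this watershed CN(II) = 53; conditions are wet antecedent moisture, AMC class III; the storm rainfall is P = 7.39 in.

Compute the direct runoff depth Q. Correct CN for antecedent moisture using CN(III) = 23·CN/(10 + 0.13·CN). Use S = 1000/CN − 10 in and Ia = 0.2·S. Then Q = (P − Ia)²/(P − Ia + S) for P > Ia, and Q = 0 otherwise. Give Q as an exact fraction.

Q = 650992399281/155646917900 in ≈ 4.182 in

Wet (AMC III): CN(III) = 23·53/(10 + 0.13·53) = 1219/(1689/100) = 121900/1689 ≈ 72.173
S = 1000/(121900/1689) − 10 = 4700/1219 in ≈ 3.856 in
Ia = 0.2·(4700/1219) = 940/1219 in ≈ 0.771 in
P − Ia = 7.390 − 0.771 = 806841/121900 ≈ 6.619 in (> 0, runoff occurs)
Runoff Q = (P−Ia)²/(P−Ia+S) = (6.619)²/(6.619+3.856) = 650992399281/155646917900 ≈ 4.182 in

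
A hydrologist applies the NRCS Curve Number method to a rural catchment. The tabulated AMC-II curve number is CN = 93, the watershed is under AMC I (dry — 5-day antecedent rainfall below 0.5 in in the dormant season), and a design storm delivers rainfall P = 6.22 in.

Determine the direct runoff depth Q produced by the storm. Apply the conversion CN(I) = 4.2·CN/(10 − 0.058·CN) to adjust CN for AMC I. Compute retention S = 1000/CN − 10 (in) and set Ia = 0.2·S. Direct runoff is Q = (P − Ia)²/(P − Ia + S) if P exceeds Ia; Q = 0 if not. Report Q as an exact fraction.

Adjust CN=93 to AMC I: 4.2·93/(10 − 0.058·93) → (1953/5) ÷ (2303/500) = 27900/329 ≈ 84.802
S = 1000/(27900/329) − 10 = 500/279 in ≈ 1.792 in
Initial abstraction Ia = S/5 = (500/279)/5 = 100/279 ≈ 0.358 in
Excess rainfall: 6.220 − 0.358 = 5.862 in; P > Ia so Q > 0
Runoff Q = (P−Ia)²/(P−Ia+S) = (5.862)²/(5.862+1.792) = 6686169361/1489427550 ≈ 4.489 in

Q = 6686169361/1489427550 in ≈ 4.489 in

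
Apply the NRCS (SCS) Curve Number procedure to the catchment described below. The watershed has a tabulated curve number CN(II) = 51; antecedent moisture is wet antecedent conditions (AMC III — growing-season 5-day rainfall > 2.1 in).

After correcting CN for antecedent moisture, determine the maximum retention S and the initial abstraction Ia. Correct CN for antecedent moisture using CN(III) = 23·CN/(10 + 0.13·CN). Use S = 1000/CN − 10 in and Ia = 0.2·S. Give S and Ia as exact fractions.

Adjust CN=51 to AMC III: 23·51/(10 + 0.13·51) → 1173 ÷ (1663/100) = 117300/1663 ≈ 70.535
Retention S: 1000/CN − 10 with CN=70.535 → S = 4900/1173 ≈ 4.177 in
Initial abstraction Ia = S/5 = (4900/1173)/5 = 980/1173 ≈ 0.835 in

S = 4900/1173 in ≈ 4.177 in; Ia = 980/1173 in ≈ 0.835 in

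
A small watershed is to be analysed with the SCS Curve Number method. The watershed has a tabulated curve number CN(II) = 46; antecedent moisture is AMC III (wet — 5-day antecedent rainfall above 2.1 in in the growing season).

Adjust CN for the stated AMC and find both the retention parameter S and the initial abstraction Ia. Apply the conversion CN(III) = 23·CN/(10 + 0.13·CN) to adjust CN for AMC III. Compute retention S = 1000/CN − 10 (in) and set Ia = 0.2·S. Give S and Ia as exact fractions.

S = 2700/529 in ≈ 5.104 in; Ia = 540/529 in ≈ 1.021 in

Adjust CN=46 to AMC III: 23·46/(10 + 0.13·46) → 1058 ÷ (799/50) = 52900/799 ≈ 66.208
Max retention: S = 1000/(52900/799) − 10 = 2700/529 in (≈ 5.104 in)
Ia = 0.2·(2700/529) = 540/529 in ≈ 1.021 in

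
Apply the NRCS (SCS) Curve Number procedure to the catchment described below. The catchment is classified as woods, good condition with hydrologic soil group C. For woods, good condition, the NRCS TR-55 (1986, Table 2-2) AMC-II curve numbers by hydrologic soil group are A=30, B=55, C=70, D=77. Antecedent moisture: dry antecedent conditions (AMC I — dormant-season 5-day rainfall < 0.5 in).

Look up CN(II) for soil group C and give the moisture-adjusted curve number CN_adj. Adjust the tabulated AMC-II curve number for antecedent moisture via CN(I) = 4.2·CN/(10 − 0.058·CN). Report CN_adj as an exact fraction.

CN_adj = 4900/99 ≈ 49.495

NRCS table: woods, good condition, soil group C → CN(II) = 70
CN(I) from CN(II)=70: (4.2·70)/(10 − 0.058·70) = 4900/99 ≈ 49.495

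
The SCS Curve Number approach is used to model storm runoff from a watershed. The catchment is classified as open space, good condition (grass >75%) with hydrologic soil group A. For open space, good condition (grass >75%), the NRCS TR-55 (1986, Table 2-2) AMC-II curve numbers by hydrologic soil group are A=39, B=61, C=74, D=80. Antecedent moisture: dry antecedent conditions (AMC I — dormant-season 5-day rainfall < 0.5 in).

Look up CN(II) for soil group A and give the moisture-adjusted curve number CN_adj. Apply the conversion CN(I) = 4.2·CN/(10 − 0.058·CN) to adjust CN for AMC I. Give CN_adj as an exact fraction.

NRCS table: open space, good condition (grass >75%), soil group A → CN(II) = 39
Dry (AMC I): CN(I) = 4.2·39/(10 − 0.058·39) = (819/5)/(3869/500) = 81900/3869 ≈ 21.168

CN_adj = 81900/3869 ≈ 21.168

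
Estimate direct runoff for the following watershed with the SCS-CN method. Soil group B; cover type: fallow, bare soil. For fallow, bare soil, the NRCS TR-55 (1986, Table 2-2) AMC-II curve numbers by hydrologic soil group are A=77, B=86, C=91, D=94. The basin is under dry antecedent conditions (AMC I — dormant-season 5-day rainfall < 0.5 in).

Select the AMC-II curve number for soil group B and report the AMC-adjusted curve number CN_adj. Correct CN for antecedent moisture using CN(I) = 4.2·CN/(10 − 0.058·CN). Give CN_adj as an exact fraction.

CN_adj = 12900/179 ≈ 72.067

NRCS table: fallow, bare soil, soil group B → CN(II) = 86
Adjust CN=86 to AMC I: 4.2·86/(10 − 0.058·86) → (1806/5) ÷ (1253/250) = 12900/179 ≈ 72.067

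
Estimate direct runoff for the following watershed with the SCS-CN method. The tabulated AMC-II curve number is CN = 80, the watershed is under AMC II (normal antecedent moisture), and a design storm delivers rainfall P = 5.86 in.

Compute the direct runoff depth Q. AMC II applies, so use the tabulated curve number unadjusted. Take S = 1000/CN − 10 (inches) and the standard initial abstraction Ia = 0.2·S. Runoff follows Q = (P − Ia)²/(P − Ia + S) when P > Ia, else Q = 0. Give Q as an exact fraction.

Q = 35912/9825 in ≈ 3.655 in

Average conditions: CN = 80 (no AMC adjustment).
Max retention: S = 1000/80 − 10 = 5/2 in (≈ 2.500 in)
Ia = 0.2S: 0.2·2.500 = 0.500 in (exactly 1/2)
P − Ia = 5.860 − 0.500 = 134/25 ≈ 5.360 in (> 0, runoff occurs)
Runoff Q = (P−Ia)²/(P−Ia+S) = (5.360)²/(5.360+2.500) = 35912/9825 ≈ 3.655 in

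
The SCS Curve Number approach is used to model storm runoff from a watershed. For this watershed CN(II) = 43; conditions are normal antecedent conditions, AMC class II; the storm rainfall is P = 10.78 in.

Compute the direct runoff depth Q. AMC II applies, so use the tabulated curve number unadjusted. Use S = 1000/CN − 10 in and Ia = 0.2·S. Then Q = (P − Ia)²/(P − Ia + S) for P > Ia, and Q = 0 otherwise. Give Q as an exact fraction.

CN(II) = 43; AMC II needs no correction.
S = 1000/43 − 10 = 570/43 in ≈ 13.256 in
Initial abstraction Ia = S/5 = (570/43)/5 = 114/43 ≈ 2.651 in
Excess rainfall: 10.780 − 2.651 = 8.129 in; P > Ia so Q > 0
Q = (17477/2150)²/((17477/2150) + 570/43) = (305445529/4622500)/(45977/2150) = 305445529/98850550 in ≈ 3.090 in

Q = 305445529/98850550 in ≈ 3.090 in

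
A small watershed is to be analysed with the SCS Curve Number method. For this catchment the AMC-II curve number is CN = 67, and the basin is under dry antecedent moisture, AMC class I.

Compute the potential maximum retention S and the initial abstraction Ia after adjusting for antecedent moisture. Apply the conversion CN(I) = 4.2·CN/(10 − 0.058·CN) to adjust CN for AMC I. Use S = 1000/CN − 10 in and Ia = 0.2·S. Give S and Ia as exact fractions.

S = 5500/469 in ≈ 11.727 in; Ia = 1100/469 in ≈ 2.345 in

Adjust CN=67 to AMC I: 4.2·67/(10 − 0.058·67) → (1407/5) ÷ (3057/500) = 46900/1019 ≈ 46.026
Max retention: S = 1000/(46900/1019) − 10 = 5500/469 in (≈ 11.727 in)
Initial abstraction Ia = S/5 = (5500/469)/5 = 1100/469 ≈ 2.345 in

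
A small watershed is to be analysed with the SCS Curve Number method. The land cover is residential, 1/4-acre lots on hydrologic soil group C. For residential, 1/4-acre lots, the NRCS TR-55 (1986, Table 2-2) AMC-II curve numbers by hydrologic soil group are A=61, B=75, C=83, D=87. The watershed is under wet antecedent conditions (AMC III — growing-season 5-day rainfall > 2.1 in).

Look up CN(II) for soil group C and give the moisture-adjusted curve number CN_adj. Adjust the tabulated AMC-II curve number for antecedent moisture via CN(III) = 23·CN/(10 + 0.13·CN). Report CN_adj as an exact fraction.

NRCS table: residential, 1/4-acre lots, soil group C → CN(II) = 83
Wet (AMC III): CN(III) = 23·83/(10 + 0.13·83) = 1909/(2079/100) = 190900/2079 ≈ 91.823

CN_adj = 190900/2079 ≈ 91.823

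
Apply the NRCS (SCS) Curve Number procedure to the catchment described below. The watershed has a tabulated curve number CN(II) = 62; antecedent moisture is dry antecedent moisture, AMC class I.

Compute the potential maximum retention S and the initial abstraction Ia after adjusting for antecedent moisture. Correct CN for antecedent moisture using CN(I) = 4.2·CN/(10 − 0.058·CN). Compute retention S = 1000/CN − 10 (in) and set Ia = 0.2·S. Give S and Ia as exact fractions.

S = 9500/651 in ≈ 14.593 in; Ia = 1900/651 in ≈ 2.919 in

Adjust CN=62 to AMC I: 4.2·62/(10 − 0.058·62) → (1302/5) ÷ (1601/250) = 65100/1601 ≈ 40.662
Max retention: S = 1000/(65100/1601) − 10 = 9500/651 in (≈ 14.593 in)
Ia = 0.2S: 0.2·14.593 = 2.919 in (exactly 1900/651)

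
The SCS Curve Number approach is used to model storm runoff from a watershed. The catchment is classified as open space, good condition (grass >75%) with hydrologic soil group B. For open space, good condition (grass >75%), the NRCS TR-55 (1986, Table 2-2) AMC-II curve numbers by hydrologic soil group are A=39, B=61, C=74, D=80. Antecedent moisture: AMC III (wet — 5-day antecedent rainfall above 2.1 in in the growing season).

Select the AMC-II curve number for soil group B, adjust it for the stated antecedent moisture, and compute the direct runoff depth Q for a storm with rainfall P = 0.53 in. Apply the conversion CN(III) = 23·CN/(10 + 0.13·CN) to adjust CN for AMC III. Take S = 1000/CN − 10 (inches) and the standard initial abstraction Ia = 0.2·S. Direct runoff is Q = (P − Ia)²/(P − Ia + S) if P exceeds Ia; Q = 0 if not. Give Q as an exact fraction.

NRCS table: open space, good condition (grass >75%), soil group B → CN(II) = 61
Adjust CN=61 to AMC III: 23·61/(10 + 0.13·61) → 1403 ÷ (1793/100) = 140300/1793 ≈ 78.249
S = 1000/(140300/1793) − 10 = 3900/1403 in ≈ 2.780 in
Ia = 0.2·(3900/1403) = 780/1403 in ≈ 0.556 in
P = 0.530 ≤ Ia = 0.556 in: entire storm abstracted, Q = 0.

Q = 0 in ≈ 0.000 in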